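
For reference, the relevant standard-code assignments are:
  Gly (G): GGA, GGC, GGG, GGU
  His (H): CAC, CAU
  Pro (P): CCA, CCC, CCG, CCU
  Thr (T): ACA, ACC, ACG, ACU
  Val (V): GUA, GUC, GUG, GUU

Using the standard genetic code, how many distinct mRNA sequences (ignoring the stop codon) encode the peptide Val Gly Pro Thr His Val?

Val: 4 codons.
Gly: 4 codons.
Pro: 4 codons.
Thr: 4 codons.
His: 2 codons.
Val: 4 codons.
4 × 4 × 4 × 4 × 2 × 4 = 2048.

2048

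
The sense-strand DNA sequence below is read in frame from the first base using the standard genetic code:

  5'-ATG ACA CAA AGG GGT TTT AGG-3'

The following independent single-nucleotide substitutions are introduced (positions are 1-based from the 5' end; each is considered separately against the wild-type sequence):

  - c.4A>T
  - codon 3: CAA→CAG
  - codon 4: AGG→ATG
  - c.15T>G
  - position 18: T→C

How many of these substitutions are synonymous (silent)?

3

Codon 2: ACA (Thr) → TCA (Ser) — missense.
Codon 3: CAA (Gln) → CAG (Gln) — synonymous.
Codon 4: AGG (Arg) → ATG (Met) — missense.
Codon 5: GGT (Gly) → GGG (Gly) — synonymous.
Codon 6: TTT (Phe) → TTC (Phe) — synonymous.
Synonymous: 3 of 5.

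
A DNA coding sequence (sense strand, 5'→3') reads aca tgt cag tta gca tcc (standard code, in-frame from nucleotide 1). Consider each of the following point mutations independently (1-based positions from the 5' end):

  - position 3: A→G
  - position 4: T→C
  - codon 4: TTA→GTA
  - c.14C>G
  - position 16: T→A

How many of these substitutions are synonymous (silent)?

Codon 1: ACA (Thr) → ACG (Thr) — synonymous.
Codon 2: TGT (Cys) → CGT (Arg) — missense.
Codon 4: TTA (Leu) → GTA (Val) — missense.
Codon 5: GCA (Ala) → GGA (Gly) — missense.
Codon 6: TCC (Ser) → ACC (Thr) — missense.
Synonymous: 1 of 5.

1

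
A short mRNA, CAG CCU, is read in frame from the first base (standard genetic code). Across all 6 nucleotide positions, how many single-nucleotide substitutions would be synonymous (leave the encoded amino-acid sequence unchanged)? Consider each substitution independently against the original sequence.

4

Codon 1 (CAG, Gln): 1 synonymous substitution.
Codon 2 (CCU, Pro): 3 synonymous substitutions.
Total: 1 + 3 = 4.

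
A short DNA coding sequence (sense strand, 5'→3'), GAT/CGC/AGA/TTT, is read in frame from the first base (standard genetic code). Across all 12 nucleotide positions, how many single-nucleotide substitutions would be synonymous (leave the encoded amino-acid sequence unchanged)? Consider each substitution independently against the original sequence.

Codon 1 (GAT, Asp): 1 synonymous substitution.
Codon 2 (CGC, Arg): 3 synonymous substitutions.
Codon 3 (AGA, Arg): 2 synonymous substitutions.
Codon 4 (TTT, Phe): 1 synonymous substitution.
Total: 1 + 3 + 2 + 1 = 7.

7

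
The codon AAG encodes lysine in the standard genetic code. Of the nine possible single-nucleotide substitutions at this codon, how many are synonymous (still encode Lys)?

Position 1: none → 0 synonymous.
Position 2: none → 0 synonymous.
Position 3: AAA → 1 synonymous.
Total: 0 + 0 + 1 = 1.

1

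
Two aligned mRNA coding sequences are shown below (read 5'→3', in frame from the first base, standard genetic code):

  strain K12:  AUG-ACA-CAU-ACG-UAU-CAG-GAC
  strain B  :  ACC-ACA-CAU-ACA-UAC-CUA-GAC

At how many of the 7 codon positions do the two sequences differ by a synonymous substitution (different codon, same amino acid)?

Codon 1: AUG Met / ACC Thr — nonsynonymous.
Codon 2: ACA Thr / ACA Thr — identical.
Codon 3: CAU His / CAU His — identical.
Codon 4: ACG Thr / ACA Thr — synonymous.
Codon 5: UAU Tyr / UAC Tyr — synonymous.
Codon 6: CAG Gln / CUA Leu — nonsynonymous.
Codon 7: GAC Asp / GAC Asp — identical.
Synonymous differences: 2.

2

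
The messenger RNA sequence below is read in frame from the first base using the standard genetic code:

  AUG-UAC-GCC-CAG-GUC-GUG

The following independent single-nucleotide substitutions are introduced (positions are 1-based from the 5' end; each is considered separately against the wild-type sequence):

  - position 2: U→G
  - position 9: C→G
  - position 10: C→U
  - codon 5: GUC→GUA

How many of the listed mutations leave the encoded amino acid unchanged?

2

Codon 1: AUG (Met) → AGG (Arg) — missense.
Codon 3: GCC (Ala) → GCG (Ala) — synonymous.
Codon 4: CAG (Gln) → UAG (Stop) — nonsense.
Codon 5: GUC (Val) → GUA (Val) — synonymous.
Synonymous: 2 of 4.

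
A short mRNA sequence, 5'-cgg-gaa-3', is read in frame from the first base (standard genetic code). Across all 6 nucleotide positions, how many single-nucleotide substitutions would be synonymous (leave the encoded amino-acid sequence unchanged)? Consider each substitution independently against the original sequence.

Codon 1 (CGG, Arg): 4 synonymous substitutions.
Codon 2 (GAA, Glu): 1 synonymous substitution.
Total: 4 + 1 = 5.

5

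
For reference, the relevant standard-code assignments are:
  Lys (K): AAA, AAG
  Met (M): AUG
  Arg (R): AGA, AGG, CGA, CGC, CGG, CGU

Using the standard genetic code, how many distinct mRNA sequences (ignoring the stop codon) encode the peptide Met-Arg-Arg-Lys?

72

Met: 1 codon.
Arg: 6 codons.
Arg: 6 codons.
Lys: 2 codons.
1 × 6 × 6 × 2 = 72.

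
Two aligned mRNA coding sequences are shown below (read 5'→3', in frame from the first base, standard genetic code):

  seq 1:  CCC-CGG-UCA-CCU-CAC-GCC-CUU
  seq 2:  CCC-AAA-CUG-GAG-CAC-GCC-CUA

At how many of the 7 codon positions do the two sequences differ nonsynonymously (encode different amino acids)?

Codon 1: CCC Pro / CCC Pro — identical.
Codon 2: CGG Arg / AAA Lys — nonsynonymous.
Codon 3: UCA Ser / CUG Leu — nonsynonymous.
Codon 4: CCU Pro / GAG Glu — nonsynonymous.
Codon 5: CAC His / CAC His — identical.
Codon 6: GCC Ala / GCC Ala — identical.
Codon 7: CUU Leu / CUA Leu — synonymous.
Nonsynonymous differences: 3.

3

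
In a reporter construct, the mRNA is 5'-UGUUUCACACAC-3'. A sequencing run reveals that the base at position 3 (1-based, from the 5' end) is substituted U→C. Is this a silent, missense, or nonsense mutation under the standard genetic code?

silent

Position 3 falls in codon 1: UGU → Cys.
After the substitution the codon is UGC → Cys.
Both encode Cys, so the change is synonymous.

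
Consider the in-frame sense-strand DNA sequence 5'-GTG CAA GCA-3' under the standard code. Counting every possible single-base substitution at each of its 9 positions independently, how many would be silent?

Codon 1 (GTG, Val): 3 synonymous substitutions.
Codon 2 (CAA, Gln): 1 synonymous substitution.
Codon 3 (GCA, Ala): 3 synonymous substitutions.
Total: 3 + 1 + 3 = 7.

7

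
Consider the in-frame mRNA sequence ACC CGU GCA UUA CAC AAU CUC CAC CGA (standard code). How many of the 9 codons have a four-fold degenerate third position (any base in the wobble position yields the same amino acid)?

Codon 1 ACC (Thr): third position 4-fold.
Codon 2 CGU (Arg): third position 4-fold.
Codon 3 GCA (Ala): third position 4-fold.
Codon 4 UUA (Leu): third position 2-fold.
Codon 5 CAC (His): third position 2-fold.
Codon 6 AAU (Asn): third position 2-fold.
Codon 7 CUC (Leu): third position 4-fold.
Codon 8 CAC (His): third position 2-fold.
Codon 9 CGA (Arg): third position 4-fold.
Four-fold degenerate third positions: 5.

5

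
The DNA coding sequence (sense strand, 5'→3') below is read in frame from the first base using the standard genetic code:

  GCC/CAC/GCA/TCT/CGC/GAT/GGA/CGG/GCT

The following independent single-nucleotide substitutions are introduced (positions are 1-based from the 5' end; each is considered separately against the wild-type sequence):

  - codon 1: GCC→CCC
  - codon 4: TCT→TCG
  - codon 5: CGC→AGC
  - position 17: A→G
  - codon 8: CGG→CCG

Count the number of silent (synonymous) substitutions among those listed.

Codon 1: GCC (Ala) → CCC (Pro) — missense.
Codon 4: TCT (Ser) → TCG (Ser) — synonymous.
Codon 5: CGC (Arg) → AGC (Ser) — missense.
Codon 6: GAT (Asp) → GGT (Gly) — missense.
Codon 8: CGG (Arg) → CCG (Pro) — missense.
Synonymous: 1 of 5.

1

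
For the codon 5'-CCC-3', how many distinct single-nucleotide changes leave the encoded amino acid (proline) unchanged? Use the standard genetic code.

3

Position 1: none → 0 synonymous.
Position 2: none → 0 synonymous.
Position 3: CCU, CCA, CCG → 3 synonymous.
Total: 0 + 0 + 3 = 3.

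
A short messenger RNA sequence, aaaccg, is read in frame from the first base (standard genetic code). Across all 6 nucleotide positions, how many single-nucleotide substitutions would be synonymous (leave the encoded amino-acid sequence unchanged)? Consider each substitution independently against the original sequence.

Codon 1 (AAA, Lys): 1 synonymous substitution.
Codon 2 (CCG, Pro): 3 synonymous substitutions.
Total: 1 + 3 = 4.

4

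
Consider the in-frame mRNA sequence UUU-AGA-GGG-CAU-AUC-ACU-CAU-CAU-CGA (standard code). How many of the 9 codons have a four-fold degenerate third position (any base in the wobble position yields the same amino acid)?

3

Codon 1 UUU (Phe): third position 2-fold.
Codon 2 AGA (Arg): third position 2-fold.
Codon 3 GGG (Gly): third position 4-fold.
Codon 4 CAU (His): third position 2-fold.
Codon 5 AUC (Ile): third position 3-fold.
Codon 6 ACU (Thr): third position 4-fold.
Codon 7 CAU (His): third position 2-fold.
Codon 8 CAU (His): third position 2-fold.
Codon 9 CGA (Arg): third position 4-fold.
Four-fold degenerate third positions: 3.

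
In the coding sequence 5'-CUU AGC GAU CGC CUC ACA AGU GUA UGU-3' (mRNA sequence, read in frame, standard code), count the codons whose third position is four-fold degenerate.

5

Codon 1 CUU (Leu): third position 4-fold.
Codon 2 AGC (Ser): third position 2-fold.
Codon 3 GAU (Asp): third position 2-fold.
Codon 4 CGC (Arg): third position 4-fold.
Codon 5 CUC (Leu): third position 4-fold.
Codon 6 ACA (Thr): third position 4-fold.
Codon 7 AGU (Ser): third position 2-fold.
Codon 8 GUA (Val): third position 4-fold.
Codon 9 UGU (Cys): third position 2-fold.
Four-fold degenerate third positions: 5.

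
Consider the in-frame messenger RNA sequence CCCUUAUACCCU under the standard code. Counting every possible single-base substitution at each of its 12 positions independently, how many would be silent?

9

Codon 1 (CCC, Pro): 3 synonymous substitutions.
Codon 2 (UUA, Leu): 2 synonymous substitutions.
Codon 3 (UAC, Tyr): 1 synonymous substitution.
Codon 4 (CCU, Pro): 3 synonymous substitutions.
Total: 3 + 2 + 1 + 3 = 9.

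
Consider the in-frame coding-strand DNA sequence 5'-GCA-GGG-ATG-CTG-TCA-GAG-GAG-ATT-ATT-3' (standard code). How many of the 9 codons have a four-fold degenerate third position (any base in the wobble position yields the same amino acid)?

4

Codon 1 GCA (Ala): third position 4-fold.
Codon 2 GGG (Gly): third position 4-fold.
Codon 3 ATG (Met): third position 1-fold.
Codon 4 CTG (Leu): third position 4-fold.
Codon 5 TCA (Ser): third position 4-fold.
Codon 6 GAG (Glu): third position 2-fold.
Codon 7 GAG (Glu): third position 2-fold.
Codon 8 ATT (Ile): third position 3-fold.
Codon 9 ATT (Ile): third position 3-fold.
Four-fold degenerate third positions: 4.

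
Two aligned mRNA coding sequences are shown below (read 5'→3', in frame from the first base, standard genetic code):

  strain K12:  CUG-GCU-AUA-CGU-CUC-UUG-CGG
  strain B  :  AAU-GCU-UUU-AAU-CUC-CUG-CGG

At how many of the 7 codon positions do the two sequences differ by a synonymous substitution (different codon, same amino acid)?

Codon 1: CUG Leu / AAU Asn — nonsynonymous.
Codon 2: GCU Ala / GCU Ala — identical.
Codon 3: AUA Ile / UUU Phe — nonsynonymous.
Codon 4: CGU Arg / AAU Asn — nonsynonymous.
Codon 5: CUC Leu / CUC Leu — identical.
Codon 6: UUG Leu / CUG Leu — synonymous.
Codon 7: CGG Arg / CGG Arg — identical.
Synonymous differences: 1.

1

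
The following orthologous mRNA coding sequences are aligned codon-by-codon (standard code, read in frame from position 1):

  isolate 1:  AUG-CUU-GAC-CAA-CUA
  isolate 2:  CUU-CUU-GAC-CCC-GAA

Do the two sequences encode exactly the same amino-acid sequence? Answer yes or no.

Codon 1: AUG Met / CUU Leu — nonsynonymous.
Codon 2: CUU Leu / CUU Leu — identical.
Codon 3: GAC Asp / GAC Asp — identical.
Codon 4: CAA Gln / CCC Pro — nonsynonymous.
Codon 5: CUA Leu / GAA Glu — nonsynonymous.
Nonsynonymous differences: 3 → different protein.

no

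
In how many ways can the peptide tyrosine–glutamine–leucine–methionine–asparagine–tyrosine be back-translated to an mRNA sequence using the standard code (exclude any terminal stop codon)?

96

Tyr: 2 codons.
Gln: 2 codons.
Leu: 6 codons.
Met: 1 codon.
Asn: 2 codons.
Tyr: 2 codons.
2 × 2 × 6 × 1 × 2 × 2 = 96.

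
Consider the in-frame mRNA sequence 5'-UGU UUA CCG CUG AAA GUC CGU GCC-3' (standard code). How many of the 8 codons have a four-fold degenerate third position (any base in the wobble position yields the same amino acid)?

5

Codon 1 UGU (Cys): third position 2-fold.
Codon 2 UUA (Leu): third position 2-fold.
Codon 3 CCG (Pro): third position 4-fold.
Codon 4 CUG (Leu): third position 4-fold.
Codon 5 AAA (Lys): third position 2-fold.
Codon 6 GUC (Val): third position 4-fold.
Codon 7 CGU (Arg): third position 4-fold.
Codon 8 GCC (Ala): third position 4-fold.
Four-fold degenerate third positions: 5.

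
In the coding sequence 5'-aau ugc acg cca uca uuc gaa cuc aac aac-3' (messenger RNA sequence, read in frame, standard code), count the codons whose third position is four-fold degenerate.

Codon 1 AAU (Asn): third position 2-fold.
Codon 2 UGC (Cys): third position 2-fold.
Codon 3 ACG (Thr): third position 4-fold.
Codon 4 CCA (Pro): third position 4-fold.
Codon 5 UCA (Ser): third position 4-fold.
Codon 6 UUC (Phe): third position 2-fold.
Codon 7 GAA (Glu): third position 2-fold.
Codon 8 CUC (Leu): third position 4-fold.
Codon 9 AAC (Asn): third position 2-fold.
Codon 10 AAC (Asn): third position 2-fold.
Four-fold degenerate third positions: 4.

4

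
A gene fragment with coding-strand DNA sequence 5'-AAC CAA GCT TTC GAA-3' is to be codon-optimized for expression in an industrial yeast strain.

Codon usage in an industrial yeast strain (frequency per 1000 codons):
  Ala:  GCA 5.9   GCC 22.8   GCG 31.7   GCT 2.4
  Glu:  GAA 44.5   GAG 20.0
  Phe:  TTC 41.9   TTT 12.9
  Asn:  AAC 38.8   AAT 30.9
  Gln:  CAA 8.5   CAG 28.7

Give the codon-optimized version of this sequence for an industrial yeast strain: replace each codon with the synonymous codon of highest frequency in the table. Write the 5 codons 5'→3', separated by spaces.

Codon 1 (Asn): best is AAC at 38.8.
Codon 2 (Gln): best is CAG at 28.7.
Codon 3 (Ala): best is GCG at 31.7.
Codon 4 (Phe): best is TTC at 41.9.
Codon 5 (Glu): best is GAA at 44.5.

AAC CAG GCG TTC GAA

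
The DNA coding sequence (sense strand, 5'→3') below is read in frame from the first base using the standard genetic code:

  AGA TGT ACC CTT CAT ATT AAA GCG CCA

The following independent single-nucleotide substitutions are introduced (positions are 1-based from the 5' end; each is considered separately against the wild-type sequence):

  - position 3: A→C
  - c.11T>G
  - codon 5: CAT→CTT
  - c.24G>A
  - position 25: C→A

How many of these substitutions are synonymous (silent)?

Codon 1: AGA (Arg) → AGC (Ser) — missense.
Codon 4: CTT (Leu) → CGT (Arg) — missense.
Codon 5: CAT (His) → CTT (Leu) — missense.
Codon 8: GCG (Ala) → GCA (Ala) — synonymous.
Codon 9: CCA (Pro) → ACA (Thr) — missense.
Synonymous: 1 of 5.

1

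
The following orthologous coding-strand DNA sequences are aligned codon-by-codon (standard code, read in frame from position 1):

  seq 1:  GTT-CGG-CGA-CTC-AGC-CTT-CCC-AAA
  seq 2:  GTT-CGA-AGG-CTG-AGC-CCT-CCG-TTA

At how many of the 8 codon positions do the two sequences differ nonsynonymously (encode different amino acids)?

2

Codon 1: GTT Val / GTT Val — identical.
Codon 2: CGG Arg / CGA Arg — synonymous.
Codon 3: CGA Arg / AGG Arg — synonymous.
Codon 4: CTC Leu / CTG Leu — synonymous.
Codon 5: AGC Ser / AGC Ser — identical.
Codon 6: CTT Leu / CCT Pro — nonsynonymous.
Codon 7: CCC Pro / CCG Pro — synonymous.
Codon 8: AAA Lys / TTA Leu — nonsynonymous.
Nonsynonymous differences: 2.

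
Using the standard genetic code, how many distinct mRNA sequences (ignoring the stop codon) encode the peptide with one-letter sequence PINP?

Pro: 4 codons.
Ile: 3 codons.
Asn: 2 codons.
Pro: 4 codons.
4 × 3 × 2 × 4 = 96.

96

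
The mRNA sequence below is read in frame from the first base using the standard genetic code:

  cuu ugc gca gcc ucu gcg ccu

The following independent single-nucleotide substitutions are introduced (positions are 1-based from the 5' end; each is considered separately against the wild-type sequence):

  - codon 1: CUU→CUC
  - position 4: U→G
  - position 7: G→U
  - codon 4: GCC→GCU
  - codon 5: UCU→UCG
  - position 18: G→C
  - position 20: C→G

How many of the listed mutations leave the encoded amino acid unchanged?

Codon 1: CUU (Leu) → CUC (Leu) — synonymous.
Codon 2: UGC (Cys) → GGC (Gly) — missense.
Codon 3: GCA (Ala) → UCA (Ser) — missense.
Codon 4: GCC (Ala) → GCU (Ala) — synonymous.
Codon 5: UCU (Ser) → UCG (Ser) — synonymous.
Codon 6: GCG (Ala) → GCC (Ala) — synonymous.
Codon 7: CCU (Pro) → CGU (Arg) — missense.
Synonymous: 4 of 7.

4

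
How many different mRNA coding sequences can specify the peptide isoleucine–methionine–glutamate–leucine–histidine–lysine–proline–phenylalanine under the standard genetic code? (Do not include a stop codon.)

1152

Ile: 3 codons.
Met: 1 codon.
Glu: 2 codons.
Leu: 6 codons.
His: 2 codons.
Lys: 2 codons.
Pro: 4 codons.
Phe: 2 codons.
3 × 1 × 2 × 6 × 2 × 2 × 4 × 2 = 1152.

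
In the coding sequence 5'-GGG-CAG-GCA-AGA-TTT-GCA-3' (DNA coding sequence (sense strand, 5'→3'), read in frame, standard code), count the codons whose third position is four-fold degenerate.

Codon 1 GGG (Gly): third position 4-fold.
Codon 2 CAG (Gln): third position 2-fold.
Codon 3 GCA (Ala): third position 4-fold.
Codon 4 AGA (Arg): third position 2-fold.
Codon 5 TTT (Phe): third position 2-fold.
Codon 6 GCA (Ala): third position 4-fold.
Four-fold degenerate third positions: 3.

3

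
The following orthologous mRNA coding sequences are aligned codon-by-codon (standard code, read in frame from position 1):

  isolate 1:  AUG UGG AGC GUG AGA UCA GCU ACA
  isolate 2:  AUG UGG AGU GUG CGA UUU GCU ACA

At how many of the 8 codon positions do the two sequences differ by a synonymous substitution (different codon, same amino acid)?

2

Codon 1: AUG Met / AUG Met — identical.
Codon 2: UGG Trp / UGG Trp — identical.
Codon 3: AGC Ser / AGU Ser — synonymous.
Codon 4: GUG Val / GUG Val — identical.
Codon 5: AGA Arg / CGA Arg — synonymous.
Codon 6: UCA Ser / UUU Phe — nonsynonymous.
Codon 7: GCU Ala / GCU Ala — identical.
Codon 8: ACA Thr / ACA Thr — identical.
Synonymous differences: 2.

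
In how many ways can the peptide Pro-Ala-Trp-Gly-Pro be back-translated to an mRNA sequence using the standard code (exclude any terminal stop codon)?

Pro: 4 codons.
Ala: 4 codons.
Trp: 1 codon.
Gly: 4 codons.
Pro: 4 codons.
4 × 4 × 1 × 4 × 4 = 256.

256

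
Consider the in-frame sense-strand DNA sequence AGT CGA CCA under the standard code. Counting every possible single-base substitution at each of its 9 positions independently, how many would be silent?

Codon 1 (AGT, Ser): 1 synonymous substitution.
Codon 2 (CGA, Arg): 4 synonymous substitutions.
Codon 3 (CCA, Pro): 3 synonymous substitutions.
Total: 1 + 4 + 3 = 8.

8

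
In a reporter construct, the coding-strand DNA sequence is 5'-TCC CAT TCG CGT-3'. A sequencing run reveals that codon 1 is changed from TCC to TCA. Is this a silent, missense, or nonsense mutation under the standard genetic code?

Position 3 falls in codon 1: TCC → Ser.
After the substitution the codon is TCA → Ser.
Both encode Ser, so the change is synonymous.

silent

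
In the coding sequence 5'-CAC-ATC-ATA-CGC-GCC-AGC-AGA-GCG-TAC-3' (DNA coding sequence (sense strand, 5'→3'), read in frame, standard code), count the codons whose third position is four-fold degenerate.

3

Codon 1 CAC (His): third position 2-fold.
Codon 2 ATC (Ile): third position 3-fold.
Codon 3 ATA (Ile): third position 3-fold.
Codon 4 CGC (Arg): third position 4-fold.
Codon 5 GCC (Ala): third position 4-fold.
Codon 6 AGC (Ser): third position 2-fold.
Codon 7 AGA (Arg): third position 2-fold.
Codon 8 GCG (Ala): third position 4-fold.
Codon 9 TAC (Tyr): third position 2-fold.
Four-fold degenerate third positions: 3.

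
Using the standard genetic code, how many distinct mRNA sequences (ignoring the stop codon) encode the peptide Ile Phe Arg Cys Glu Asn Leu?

1728

Ile: 3 codons.
Phe: 2 codons.
Arg: 6 codons.
Cys: 2 codons.
Glu: 2 codons.
Asn: 2 codons.
Leu: 6 codons.
3 × 2 × 6 × 2 × 2 × 2 × 6 = 1728.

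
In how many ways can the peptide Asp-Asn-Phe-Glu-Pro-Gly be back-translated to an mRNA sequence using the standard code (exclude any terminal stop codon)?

Asp: 2 codons.
Asn: 2 codons.
Phe: 2 codons.
Glu: 2 codons.
Pro: 4 codons.
Gly: 4 codons.
2 × 2 × 2 × 2 × 4 × 4 = 256.

256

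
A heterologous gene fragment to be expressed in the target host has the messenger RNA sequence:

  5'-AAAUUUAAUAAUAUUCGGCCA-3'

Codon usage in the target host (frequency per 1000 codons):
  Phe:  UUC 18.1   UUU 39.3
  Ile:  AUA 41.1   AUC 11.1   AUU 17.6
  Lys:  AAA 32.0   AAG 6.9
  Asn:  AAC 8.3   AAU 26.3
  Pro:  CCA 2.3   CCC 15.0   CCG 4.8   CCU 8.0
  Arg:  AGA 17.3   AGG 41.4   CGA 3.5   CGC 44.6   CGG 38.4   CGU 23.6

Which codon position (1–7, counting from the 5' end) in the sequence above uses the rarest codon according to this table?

Codon 1 AAA (Lys): 32.0 per 1000.
Codon 2 UUU (Phe): 39.3 per 1000.
Codon 3 AAU (Asn): 26.3 per 1000.
Codon 4 AAU (Asn): 26.3 per 1000.
Codon 5 AUU (Ile): 17.6 per 1000.
Codon 6 CGG (Arg): 38.4 per 1000.
Codon 7 CCA (Pro): 2.3 per 1000.
Lowest frequency is 2.3 at codon 7.

7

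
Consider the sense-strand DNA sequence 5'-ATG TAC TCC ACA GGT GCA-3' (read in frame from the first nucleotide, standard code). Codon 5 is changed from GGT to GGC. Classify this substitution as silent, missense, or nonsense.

silent

Position 15 falls in codon 5: GGT → Gly.
After the substitution the codon is GGC → Gly.
Both encode Gly, so the change is synonymous.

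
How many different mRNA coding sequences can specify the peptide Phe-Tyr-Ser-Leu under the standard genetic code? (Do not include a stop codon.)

144

Phe: 2 codons.
Tyr: 2 codons.
Ser: 6 codons.
Leu: 6 codons.
2 × 2 × 6 × 6 = 144.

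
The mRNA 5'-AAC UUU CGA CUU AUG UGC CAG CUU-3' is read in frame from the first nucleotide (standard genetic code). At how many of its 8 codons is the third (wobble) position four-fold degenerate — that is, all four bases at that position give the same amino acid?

3

Codon 1 AAC (Asn): third position 2-fold.
Codon 2 UUU (Phe): third position 2-fold.
Codon 3 CGA (Arg): third position 4-fold.
Codon 4 CUU (Leu): third position 4-fold.
Codon 5 AUG (Met): third position 1-fold.
Codon 6 UGC (Cys): third position 2-fold.
Codon 7 CAG (Gln): third position 2-fold.
Codon 8 CUU (Leu): third position 4-fold.
Four-fold degenerate third positions: 3.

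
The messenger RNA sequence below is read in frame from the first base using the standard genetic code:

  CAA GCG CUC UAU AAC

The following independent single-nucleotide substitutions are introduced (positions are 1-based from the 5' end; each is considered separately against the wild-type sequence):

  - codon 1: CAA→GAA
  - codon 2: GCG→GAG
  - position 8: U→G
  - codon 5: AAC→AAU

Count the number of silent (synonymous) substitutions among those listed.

1

Codon 1: CAA (Gln) → GAA (Glu) — missense.
Codon 2: GCG (Ala) → GAG (Glu) — missense.
Codon 3: CUC (Leu) → CGC (Arg) — missense.
Codon 5: AAC (Asn) → AAU (Asn) — synonymous.
Synonymous: 1 of 4.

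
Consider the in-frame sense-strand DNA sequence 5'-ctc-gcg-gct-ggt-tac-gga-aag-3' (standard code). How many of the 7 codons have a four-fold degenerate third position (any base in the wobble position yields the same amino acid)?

5

Codon 1 CTC (Leu): third position 4-fold.
Codon 2 GCG (Ala): third position 4-fold.
Codon 3 GCT (Ala): third position 4-fold.
Codon 4 GGT (Gly): third position 4-fold.
Codon 5 TAC (Tyr): third position 2-fold.
Codon 6 GGA (Gly): third position 4-fold.
Codon 7 AAG (Lys): third position 2-fold.
Four-fold degenerate third positions: 5.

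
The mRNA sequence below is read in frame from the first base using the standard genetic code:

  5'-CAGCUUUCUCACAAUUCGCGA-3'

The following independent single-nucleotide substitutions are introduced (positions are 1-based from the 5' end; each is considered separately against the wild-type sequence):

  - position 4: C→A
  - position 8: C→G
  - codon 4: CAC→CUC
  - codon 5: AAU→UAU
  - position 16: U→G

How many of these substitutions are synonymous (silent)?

Codon 2: CUU (Leu) → AUU (Ile) — missense.
Codon 3: UCU (Ser) → UGU (Cys) — missense.
Codon 4: CAC (His) → CUC (Leu) — missense.
Codon 5: AAU (Asn) → UAU (Tyr) — missense.
Codon 6: UCG (Ser) → GCG (Ala) — missense.
Synonymous: 0 of 5.

0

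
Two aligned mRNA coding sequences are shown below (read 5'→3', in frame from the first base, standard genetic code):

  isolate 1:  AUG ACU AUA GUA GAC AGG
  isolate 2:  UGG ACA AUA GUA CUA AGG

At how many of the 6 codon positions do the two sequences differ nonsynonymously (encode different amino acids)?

2

Codon 1: AUG Met / UGG Trp — nonsynonymous.
Codon 2: ACU Thr / ACA Thr — synonymous.
Codon 3: AUA Ile / AUA Ile — identical.
Codon 4: GUA Val / GUA Val — identical.
Codon 5: GAC Asp / CUA Leu — nonsynonymous.
Codon 6: AGG Arg / AGG Arg — identical.
Nonsynonymous differences: 2.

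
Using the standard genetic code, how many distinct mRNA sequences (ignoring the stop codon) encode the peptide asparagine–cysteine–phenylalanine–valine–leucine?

192

Asn: 2 codons.
Cys: 2 codons.
Phe: 2 codons.
Val: 4 codons.
Leu: 6 codons.
2 × 2 × 2 × 4 × 6 = 192.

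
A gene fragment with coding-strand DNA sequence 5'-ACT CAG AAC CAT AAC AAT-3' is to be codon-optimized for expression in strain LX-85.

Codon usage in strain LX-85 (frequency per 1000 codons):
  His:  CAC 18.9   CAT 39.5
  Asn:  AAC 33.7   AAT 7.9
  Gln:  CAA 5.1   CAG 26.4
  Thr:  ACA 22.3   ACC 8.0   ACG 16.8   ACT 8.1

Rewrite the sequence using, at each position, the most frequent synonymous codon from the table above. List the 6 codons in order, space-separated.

ACA CAG AAC CAT AAC AAC

Codon 1 (Thr): best is ACA at 22.3.
Codon 2 (Gln): best is CAG at 26.4.
Codon 3 (Asn): best is AAC at 33.7.
Codon 4 (His): best is CAT at 39.5.
Codon 5 (Asn): best is AAC at 33.7.
Codon 6 (Asn): best is AAC at 33.7.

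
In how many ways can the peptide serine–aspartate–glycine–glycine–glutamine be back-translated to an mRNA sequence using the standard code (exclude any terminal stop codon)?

384

Ser: 6 codons.
Asp: 2 codons.
Gly: 4 codons.
Gly: 4 codons.
Gln: 2 codons.
6 × 2 × 4 × 4 × 2 = 384.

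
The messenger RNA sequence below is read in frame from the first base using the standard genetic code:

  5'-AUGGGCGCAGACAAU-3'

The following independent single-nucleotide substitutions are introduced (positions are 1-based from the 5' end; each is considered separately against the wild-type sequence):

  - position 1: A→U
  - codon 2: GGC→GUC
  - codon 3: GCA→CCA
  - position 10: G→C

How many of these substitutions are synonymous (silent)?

0

Codon 1: AUG (Met) → UUG (Leu) — missense.
Codon 2: GGC (Gly) → GUC (Val) — missense.
Codon 3: GCA (Ala) → CCA (Pro) — missense.
Codon 4: GAC (Asp) → CAC (His) — missense.
Synonymous: 0 of 4.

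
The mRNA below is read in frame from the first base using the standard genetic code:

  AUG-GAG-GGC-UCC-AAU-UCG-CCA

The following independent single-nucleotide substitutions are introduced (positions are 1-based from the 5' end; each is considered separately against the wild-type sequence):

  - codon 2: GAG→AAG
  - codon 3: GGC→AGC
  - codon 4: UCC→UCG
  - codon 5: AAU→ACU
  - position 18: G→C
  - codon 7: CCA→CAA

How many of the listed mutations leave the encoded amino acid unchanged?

2

Codon 2: GAG (Glu) → AAG (Lys) — missense.
Codon 3: GGC (Gly) → AGC (Ser) — missense.
Codon 4: UCC (Ser) → UCG (Ser) — synonymous.
Codon 5: AAU (Asn) → ACU (Thr) — missense.
Codon 6: UCG (Ser) → UCC (Ser) — synonymous.
Codon 7: CCA (Pro) → CAA (Gln) — missense.
Synonymous: 2 of 6.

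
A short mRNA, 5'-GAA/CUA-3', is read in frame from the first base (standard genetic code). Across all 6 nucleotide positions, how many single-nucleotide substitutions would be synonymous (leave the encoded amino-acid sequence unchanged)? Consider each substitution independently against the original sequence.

Codon 1 (GAA, Glu): 1 synonymous substitution.
Codon 2 (CUA, Leu): 4 synonymous substitutions.
Total: 1 + 4 = 5.

5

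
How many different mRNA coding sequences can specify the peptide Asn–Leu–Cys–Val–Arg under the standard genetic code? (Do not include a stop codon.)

576

Asn: 2 codons.
Leu: 6 codons.
Cys: 2 codons.
Val: 4 codons.
Arg: 6 codons.
2 × 6 × 2 × 4 × 6 = 576.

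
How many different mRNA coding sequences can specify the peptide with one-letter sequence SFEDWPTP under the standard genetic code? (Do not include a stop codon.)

3072

Ser: 6 codons.
Phe: 2 codons.
Glu: 2 codons.
Asp: 2 codons.
Trp: 1 codon.
Pro: 4 codons.
Thr: 4 codons.
Pro: 4 codons.
6 × 2 × 2 × 2 × 1 × 4 × 4 × 4 = 3072.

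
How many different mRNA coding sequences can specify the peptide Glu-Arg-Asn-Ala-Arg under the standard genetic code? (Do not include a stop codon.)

576

Glu: 2 codons.
Arg: 6 codons.
Asn: 2 codons.
Ala: 4 codons.
Arg: 6 codons.
2 × 6 × 2 × 4 × 6 = 576.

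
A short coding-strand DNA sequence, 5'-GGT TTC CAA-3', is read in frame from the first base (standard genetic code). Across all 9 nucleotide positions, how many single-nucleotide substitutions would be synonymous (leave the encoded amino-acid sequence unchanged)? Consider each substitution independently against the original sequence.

Codon 1 (GGT, Gly): 3 synonymous substitutions.
Codon 2 (TTC, Phe): 1 synonymous substitution.
Codon 3 (CAA, Gln): 1 synonymous substitution.
Total: 3 + 1 + 1 = 5.

5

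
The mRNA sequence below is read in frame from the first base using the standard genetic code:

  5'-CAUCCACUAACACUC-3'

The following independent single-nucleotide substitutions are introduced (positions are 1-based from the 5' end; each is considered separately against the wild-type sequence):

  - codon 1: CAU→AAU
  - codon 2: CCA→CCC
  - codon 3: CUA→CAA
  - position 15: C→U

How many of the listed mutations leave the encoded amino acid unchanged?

2

Codon 1: CAU (His) → AAU (Asn) — missense.
Codon 2: CCA (Pro) → CCC (Pro) — synonymous.
Codon 3: CUA (Leu) → CAA (Gln) — missense.
Codon 5: CUC (Leu) → CUU (Leu) — synonymous.
Synonymous: 2 of 4.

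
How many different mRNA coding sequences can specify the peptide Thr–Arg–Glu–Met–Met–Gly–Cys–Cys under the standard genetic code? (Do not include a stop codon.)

768

Thr: 4 codons.
Arg: 6 codons.
Glu: 2 codons.
Met: 1 codon.
Met: 1 codon.
Gly: 4 codons.
Cys: 2 codons.
Cys: 2 codons.
4 × 6 × 2 × 1 × 1 × 4 × 2 × 2 = 768.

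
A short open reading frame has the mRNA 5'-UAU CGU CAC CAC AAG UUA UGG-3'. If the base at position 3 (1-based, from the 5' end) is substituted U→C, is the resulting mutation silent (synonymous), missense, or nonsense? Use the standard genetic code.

Position 3 falls in codon 1: UAU → Tyr.
After the substitution the codon is UAC → Tyr.
Both encode Tyr, so the change is synonymous.

silent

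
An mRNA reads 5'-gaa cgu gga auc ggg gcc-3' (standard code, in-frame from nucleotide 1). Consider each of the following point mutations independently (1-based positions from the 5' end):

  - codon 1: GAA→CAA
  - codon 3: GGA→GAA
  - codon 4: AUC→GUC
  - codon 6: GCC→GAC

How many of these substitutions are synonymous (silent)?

Codon 1: GAA (Glu) → CAA (Gln) — missense.
Codon 3: GGA (Gly) → GAA (Glu) — missense.
Codon 4: AUC (Ile) → GUC (Val) — missense.
Codon 6: GCC (Ala) → GAC (Asp) — missense.
Synonymous: 0 of 4.

0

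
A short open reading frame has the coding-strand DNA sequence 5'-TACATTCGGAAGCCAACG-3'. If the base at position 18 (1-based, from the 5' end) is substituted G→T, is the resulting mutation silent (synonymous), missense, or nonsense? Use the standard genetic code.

Position 18 falls in codon 6: ACG → Thr.
After the substitution the codon is ACT → Thr.
Both encode Thr, so the change is synonymous.

silent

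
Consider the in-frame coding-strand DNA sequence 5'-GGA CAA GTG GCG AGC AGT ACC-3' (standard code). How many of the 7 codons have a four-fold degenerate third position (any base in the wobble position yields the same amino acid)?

Codon 1 GGA (Gly): third position 4-fold.
Codon 2 CAA (Gln): third position 2-fold.
Codon 3 GTG (Val): third position 4-fold.
Codon 4 GCG (Ala): third position 4-fold.
Codon 5 AGC (Ser): third position 2-fold.
Codon 6 AGT (Ser): third position 2-fold.
Codon 7 ACC (Thr): third position 4-fold.
Four-fold degenerate third positions: 4.

4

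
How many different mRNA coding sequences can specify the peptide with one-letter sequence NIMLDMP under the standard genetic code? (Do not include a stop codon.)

Asn: 2 codons.
Ile: 3 codons.
Met: 1 codon.
Leu: 6 codons.
Asp: 2 codons.
Met: 1 codon.
Pro: 4 codons.
2 × 3 × 1 × 6 × 2 × 1 × 4 = 288.

288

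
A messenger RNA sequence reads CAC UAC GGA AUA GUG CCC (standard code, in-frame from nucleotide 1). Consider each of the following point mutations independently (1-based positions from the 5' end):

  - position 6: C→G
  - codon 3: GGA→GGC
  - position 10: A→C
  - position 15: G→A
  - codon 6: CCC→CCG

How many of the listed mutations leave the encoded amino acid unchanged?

3

Codon 2: UAC (Tyr) → UAG (Stop) — nonsense.
Codon 3: GGA (Gly) → GGC (Gly) — synonymous.
Codon 4: AUA (Ile) → CUA (Leu) — missense.
Codon 5: GUG (Val) → GUA (Val) — synonymous.
Codon 6: CCC (Pro) → CCG (Pro) — synonymous.
Synonymous: 3 of 5.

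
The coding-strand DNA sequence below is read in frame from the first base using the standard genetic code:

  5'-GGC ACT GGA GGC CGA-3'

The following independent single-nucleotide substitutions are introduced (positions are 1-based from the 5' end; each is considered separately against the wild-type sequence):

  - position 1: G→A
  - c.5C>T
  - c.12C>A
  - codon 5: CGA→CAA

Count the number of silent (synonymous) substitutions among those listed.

1

Codon 1: GGC (Gly) → AGC (Ser) — missense.
Codon 2: ACT (Thr) → ATT (Ile) — missense.
Codon 4: GGC (Gly) → GGA (Gly) — synonymous.
Codon 5: CGA (Arg) → CAA (Gln) — missense.
Synonymous: 1 of 4.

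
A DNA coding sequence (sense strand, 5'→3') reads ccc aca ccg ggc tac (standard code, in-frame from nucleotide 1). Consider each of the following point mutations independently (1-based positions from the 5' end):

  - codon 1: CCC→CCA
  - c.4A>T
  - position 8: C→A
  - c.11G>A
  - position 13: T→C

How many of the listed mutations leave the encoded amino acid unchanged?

Codon 1: CCC (Pro) → CCA (Pro) — synonymous.
Codon 2: ACA (Thr) → TCA (Ser) — missense.
Codon 3: CCG (Pro) → CAG (Gln) — missense.
Codon 4: GGC (Gly) → GAC (Asp) — missense.
Codon 5: TAC (Tyr) → CAC (His) — missense.
Synonymous: 1 of 5.

1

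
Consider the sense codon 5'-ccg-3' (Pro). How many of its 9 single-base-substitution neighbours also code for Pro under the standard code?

Position 1: none → 0 synonymous.
Position 2: none → 0 synonymous.
Position 3: CCU, CCC, CCA → 3 synonymous.
Total: 0 + 0 + 3 = 3.

3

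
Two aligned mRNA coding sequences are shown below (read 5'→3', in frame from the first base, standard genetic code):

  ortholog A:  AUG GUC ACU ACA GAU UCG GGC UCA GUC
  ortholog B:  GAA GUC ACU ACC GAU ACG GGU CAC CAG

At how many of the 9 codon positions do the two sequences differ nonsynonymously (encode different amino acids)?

Codon 1: AUG Met / GAA Glu — nonsynonymous.
Codon 2: GUC Val / GUC Val — identical.
Codon 3: ACU Thr / ACU Thr — identical.
Codon 4: ACA Thr / ACC Thr — synonymous.
Codon 5: GAU Asp / GAU Asp — identical.
Codon 6: UCG Ser / ACG Thr — nonsynonymous.
Codon 7: GGC Gly / GGU Gly — synonymous.
Codon 8: UCA Ser / CAC His — nonsynonymous.
Codon 9: GUC Val / CAG Gln — nonsynonymous.
Nonsynonymous differences: 4.

4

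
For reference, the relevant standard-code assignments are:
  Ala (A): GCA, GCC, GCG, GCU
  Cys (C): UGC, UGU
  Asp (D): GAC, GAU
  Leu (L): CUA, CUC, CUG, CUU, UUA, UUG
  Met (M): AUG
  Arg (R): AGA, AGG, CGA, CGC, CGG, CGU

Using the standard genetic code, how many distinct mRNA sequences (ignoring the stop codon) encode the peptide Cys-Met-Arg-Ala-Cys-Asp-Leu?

Cys: 2 codons.
Met: 1 codon.
Arg: 6 codons.
Ala: 4 codons.
Cys: 2 codons.
Asp: 2 codons.
Leu: 6 codons.
2 × 1 × 6 × 4 × 2 × 2 × 6 = 1152.

1152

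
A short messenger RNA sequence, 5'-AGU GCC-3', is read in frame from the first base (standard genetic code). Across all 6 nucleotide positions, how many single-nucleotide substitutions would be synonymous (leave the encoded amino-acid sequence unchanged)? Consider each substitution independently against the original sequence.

4

Codon 1 (AGU, Ser): 1 synonymous substitution.
Codon 2 (GCC, Ala): 3 synonymous substitutions.
Total: 1 + 3 = 4.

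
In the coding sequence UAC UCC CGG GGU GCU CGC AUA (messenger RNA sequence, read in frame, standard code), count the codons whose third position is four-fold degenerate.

Codon 1 UAC (Tyr): third position 2-fold.
Codon 2 UCC (Ser): third position 4-fold.
Codon 3 CGG (Arg): third position 4-fold.
Codon 4 GGU (Gly): third position 4-fold.
Codon 5 GCU (Ala): third position 4-fold.
Codon 6 CGC (Arg): third position 4-fold.
Codon 7 AUA (Ile): third position 3-fold.
Four-fold degenerate third positions: 5.

5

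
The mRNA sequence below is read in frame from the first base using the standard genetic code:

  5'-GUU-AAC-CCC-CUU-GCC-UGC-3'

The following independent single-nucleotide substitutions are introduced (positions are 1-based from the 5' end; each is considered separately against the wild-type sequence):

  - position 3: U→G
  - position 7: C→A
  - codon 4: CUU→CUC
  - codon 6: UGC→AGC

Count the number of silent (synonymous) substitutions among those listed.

Codon 1: GUU (Val) → GUG (Val) — synonymous.
Codon 3: CCC (Pro) → ACC (Thr) — missense.
Codon 4: CUU (Leu) → CUC (Leu) — synonymous.
Codon 6: UGC (Cys) → AGC (Ser) — missense.
Synonymous: 2 of 4.

2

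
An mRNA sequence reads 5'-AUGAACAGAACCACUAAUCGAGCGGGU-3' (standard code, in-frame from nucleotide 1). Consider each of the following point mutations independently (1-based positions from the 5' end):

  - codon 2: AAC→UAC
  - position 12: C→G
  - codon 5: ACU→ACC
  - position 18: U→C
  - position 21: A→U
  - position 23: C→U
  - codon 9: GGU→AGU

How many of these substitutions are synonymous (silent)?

4

Codon 2: AAC (Asn) → UAC (Tyr) — missense.
Codon 4: ACC (Thr) → ACG (Thr) — synonymous.
Codon 5: ACU (Thr) → ACC (Thr) — synonymous.
Codon 6: AAU (Asn) → AAC (Asn) — synonymous.
Codon 7: CGA (Arg) → CGU (Arg) — synonymous.
Codon 8: GCG (Ala) → GUG (Val) — missense.
Codon 9: GGU (Gly) → AGU (Ser) — missense.
Synonymous: 4 of 7.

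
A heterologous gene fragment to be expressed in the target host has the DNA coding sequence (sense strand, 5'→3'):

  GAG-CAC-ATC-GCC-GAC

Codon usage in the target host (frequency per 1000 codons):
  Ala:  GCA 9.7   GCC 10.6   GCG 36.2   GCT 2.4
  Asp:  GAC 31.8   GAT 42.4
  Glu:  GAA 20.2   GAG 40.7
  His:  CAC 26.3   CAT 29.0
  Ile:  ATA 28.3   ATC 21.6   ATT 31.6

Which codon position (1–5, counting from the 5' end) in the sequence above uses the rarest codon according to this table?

4

Codon 1 GAG (Glu): 40.7 per 1000.
Codon 2 CAC (His): 26.3 per 1000.
Codon 3 ATC (Ile): 21.6 per 1000.
Codon 4 GCC (Ala): 10.6 per 1000.
Codon 5 GAC (Asp): 31.8 per 1000.
Lowest frequency is 10.6 at codon 4.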